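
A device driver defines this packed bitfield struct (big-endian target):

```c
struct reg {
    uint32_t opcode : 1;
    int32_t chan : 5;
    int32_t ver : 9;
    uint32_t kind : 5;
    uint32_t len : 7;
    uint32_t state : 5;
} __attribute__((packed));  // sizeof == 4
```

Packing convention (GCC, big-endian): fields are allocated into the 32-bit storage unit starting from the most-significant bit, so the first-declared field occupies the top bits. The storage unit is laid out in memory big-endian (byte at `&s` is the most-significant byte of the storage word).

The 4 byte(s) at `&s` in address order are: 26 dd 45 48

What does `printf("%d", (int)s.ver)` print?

[0]=0x26 [1]=0xdd [2]=0x45 [3]=0x48 (big-endian) → word 0x26dd4548
opcode:1 @ bit 31 → (0x26dd4548>>31)&0x1 = 0x0
chan:5 @ bit 26 → (0x26dd4548>>26)&0x1f = 0x9
ver:9 @ bit 17 → (0x26dd4548>>17)&0x1ff = 0x16e  ←
kind:5 @ bit 12 → (0x26dd4548>>12)&0x1f = 0x14
len:7 @ bit 5 → (0x26dd4548>>5)&0x7f = 0x2a
state:5 @ bit 0 → (0x26dd4548>>0)&0x1f = 0x8
ver signed 9b, MSB=1: 366 - 512 = -146

-146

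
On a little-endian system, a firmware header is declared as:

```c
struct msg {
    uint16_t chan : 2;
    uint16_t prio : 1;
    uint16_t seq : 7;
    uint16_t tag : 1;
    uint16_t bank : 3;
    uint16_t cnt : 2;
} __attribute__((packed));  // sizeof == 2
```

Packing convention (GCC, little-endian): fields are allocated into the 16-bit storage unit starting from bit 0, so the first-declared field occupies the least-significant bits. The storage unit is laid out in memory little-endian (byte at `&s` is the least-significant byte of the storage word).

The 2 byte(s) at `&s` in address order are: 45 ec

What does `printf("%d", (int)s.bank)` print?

5

[0]=0x45 [1]=0xec (little-endian) → word 0xec45
chan [0+:2] = (word>>0) & 0x3 = 1
prio [2+:1] = (word>>2) & 0x1 = 1
seq [3+:7] = (word>>3) & 0x7f = 8
tag [10+:1] = (word>>10) & 0x1 = 1
bank [11+:3] = (word>>11) & 0x7 = 5  ←
cnt [14+:2] = (word>>14) & 0x3 = 3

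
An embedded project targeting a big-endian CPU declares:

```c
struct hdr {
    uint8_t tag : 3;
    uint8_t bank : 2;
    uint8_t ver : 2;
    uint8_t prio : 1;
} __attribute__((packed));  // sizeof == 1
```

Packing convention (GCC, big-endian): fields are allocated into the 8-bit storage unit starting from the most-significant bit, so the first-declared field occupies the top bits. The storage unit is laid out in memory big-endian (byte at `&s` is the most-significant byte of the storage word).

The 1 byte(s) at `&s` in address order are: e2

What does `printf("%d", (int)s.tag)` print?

7

[0]=0xe2 (big-endian) → word 0xe2
tag [5+:3] = (word>>5) & 0x7 = 7  ←
bank [3+:2] = (word>>3) & 0x3 = 0
ver [1+:2] = (word>>1) & 0x3 = 1
prio [0+:1] = (word>>0) & 0x1 = 0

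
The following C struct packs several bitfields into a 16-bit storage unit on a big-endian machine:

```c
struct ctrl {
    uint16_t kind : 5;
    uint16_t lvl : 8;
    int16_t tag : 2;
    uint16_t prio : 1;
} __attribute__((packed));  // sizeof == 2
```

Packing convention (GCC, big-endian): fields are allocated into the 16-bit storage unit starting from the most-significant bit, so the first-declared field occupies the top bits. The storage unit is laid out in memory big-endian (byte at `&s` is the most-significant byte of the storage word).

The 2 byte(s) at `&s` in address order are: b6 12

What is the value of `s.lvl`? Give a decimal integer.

194

[0]=0xb6 [1]=0x12 (big-endian) → word 0xb612
kind [11+:5] = (word>>11) & 0x1f = 22
lvl [3+:8] = (word>>3) & 0xff = 194  ←
tag [1+:2] = (word>>1) & 0x3 = 1
prio [0+:1] = (word>>0) & 0x1 = 0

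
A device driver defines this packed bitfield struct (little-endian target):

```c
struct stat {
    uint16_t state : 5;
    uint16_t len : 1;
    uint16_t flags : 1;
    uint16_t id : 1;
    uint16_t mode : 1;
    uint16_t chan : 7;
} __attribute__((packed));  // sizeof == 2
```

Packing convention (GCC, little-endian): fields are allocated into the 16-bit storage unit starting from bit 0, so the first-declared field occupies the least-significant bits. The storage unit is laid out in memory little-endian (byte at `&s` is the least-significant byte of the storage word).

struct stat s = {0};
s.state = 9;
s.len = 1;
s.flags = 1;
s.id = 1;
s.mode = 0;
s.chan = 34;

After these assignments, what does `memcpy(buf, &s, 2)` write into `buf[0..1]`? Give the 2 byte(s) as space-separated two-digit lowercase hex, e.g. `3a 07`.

e9 44

state:5 = 9 → 0x9 << 0 → word 0x0009
len:1 = 1 → 0x1 << 5 → word 0x0029
flags:1 = 1 → 0x1 << 6 → word 0x0069
id:1 = 1 → 0x1 << 7 → word 0x00e9
mode:1 = 0 → 0x0 << 8 → word 0x00e9
chan:7 = 34 → 0x22 << 9 → word 0x44e9
word = 0x44e9 → little-endian bytes:
  [0]=0xe9  [1]=0x44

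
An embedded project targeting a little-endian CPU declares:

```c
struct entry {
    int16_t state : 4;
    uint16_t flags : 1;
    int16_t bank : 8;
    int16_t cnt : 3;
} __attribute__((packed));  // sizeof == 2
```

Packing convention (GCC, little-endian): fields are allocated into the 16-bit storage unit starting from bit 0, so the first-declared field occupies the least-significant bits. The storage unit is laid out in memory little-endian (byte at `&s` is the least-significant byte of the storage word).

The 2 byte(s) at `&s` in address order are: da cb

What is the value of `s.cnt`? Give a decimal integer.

[0]=0xda [1]=0xcb (little-endian) → word 0xcbda
state [0+:4] = (word>>0) & 0xf = 10
flags [4+:1] = (word>>4) & 0x1 = 1
bank [5+:8] = (word>>5) & 0xff = 94
cnt [13+:3] = (word>>13) & 0x7 = 6  ←
cnt signed 3b, MSB=1: 6 - 8 = -2

-2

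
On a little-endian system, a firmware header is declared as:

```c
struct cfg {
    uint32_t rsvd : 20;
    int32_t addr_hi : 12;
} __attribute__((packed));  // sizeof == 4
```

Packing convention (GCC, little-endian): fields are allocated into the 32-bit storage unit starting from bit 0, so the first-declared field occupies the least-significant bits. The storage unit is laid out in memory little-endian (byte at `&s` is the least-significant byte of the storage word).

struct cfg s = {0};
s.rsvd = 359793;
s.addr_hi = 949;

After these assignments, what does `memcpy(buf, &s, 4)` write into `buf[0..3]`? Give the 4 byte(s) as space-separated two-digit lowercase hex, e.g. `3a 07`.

[0+:20] rsvd=359793 & 0xfffff = 0x57d71; word=0x00057d71
[20+:12] addr_hi=949 & 0xfff = 0x3b5; word=0x3b557d71
word = 0x3b557d71 → little-endian bytes:
  [0]=0x71  [1]=0x7d  [2]=0x55  [3]=0x3b

71 7d 55 3b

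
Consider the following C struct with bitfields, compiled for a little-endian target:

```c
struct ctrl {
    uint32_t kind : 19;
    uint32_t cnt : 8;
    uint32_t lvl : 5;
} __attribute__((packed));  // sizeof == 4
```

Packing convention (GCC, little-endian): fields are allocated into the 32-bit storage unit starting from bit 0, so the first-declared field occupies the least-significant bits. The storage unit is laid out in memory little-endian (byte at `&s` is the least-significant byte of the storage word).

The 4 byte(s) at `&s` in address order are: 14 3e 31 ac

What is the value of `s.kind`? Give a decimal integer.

81428

[0]=0x14 [1]=0x3e [2]=0x31 [3]=0xac (little-endian) → word 0xac313e14
kind:19 @ bit 0 → (0xac313e14>>0)&0x7ffff = 0x13e14  ←
cnt:8 @ bit 19 → (0xac313e14>>19)&0xff = 0x86
lvl:5 @ bit 27 → (0xac313e14>>27)&0x1f = 0x15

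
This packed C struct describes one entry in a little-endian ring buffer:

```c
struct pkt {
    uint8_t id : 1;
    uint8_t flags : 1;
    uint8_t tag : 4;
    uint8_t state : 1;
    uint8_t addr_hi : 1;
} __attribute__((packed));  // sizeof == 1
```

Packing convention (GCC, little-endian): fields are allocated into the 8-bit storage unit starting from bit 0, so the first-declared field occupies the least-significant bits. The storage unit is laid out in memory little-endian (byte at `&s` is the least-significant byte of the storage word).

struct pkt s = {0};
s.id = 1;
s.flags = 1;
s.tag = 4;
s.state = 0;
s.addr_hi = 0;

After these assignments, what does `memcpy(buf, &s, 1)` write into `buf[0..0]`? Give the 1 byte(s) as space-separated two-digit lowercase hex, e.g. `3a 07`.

13

id (1b) val=1 bits=0x1 at bit 0: 0x01
flags (1b) val=1 bits=0x1 at bit 1: 0x03
tag (4b) val=4 bits=0x4 at bit 2: 0x13
state (1b) val=0 bits=0x0 at bit 6: 0x13
addr_hi (1b) val=0 bits=0x0 at bit 7: 0x13
word = 0x13 → little-endian bytes:
  [0]=0x13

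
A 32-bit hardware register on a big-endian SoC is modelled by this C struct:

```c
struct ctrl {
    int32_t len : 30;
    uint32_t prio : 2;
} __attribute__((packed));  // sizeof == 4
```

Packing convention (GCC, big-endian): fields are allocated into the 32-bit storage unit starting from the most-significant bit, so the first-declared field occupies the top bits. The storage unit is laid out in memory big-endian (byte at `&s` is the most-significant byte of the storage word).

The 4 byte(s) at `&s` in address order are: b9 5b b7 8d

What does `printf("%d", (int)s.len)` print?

[0]=0xb9 [1]=0x5b [2]=0xb7 [3]=0x8d (big-endian) → word 0xb95bb78d
len:30 @ bit 2 → (0xb95bb78d>>2)&0x3fffffff = 0x2e56ede3  ←
prio:2 @ bit 0 → (0xb95bb78d>>0)&0x3 = 0x1
len signed 30b, MSB=1: 777448931 - 1073741824 = -296292893

-296292893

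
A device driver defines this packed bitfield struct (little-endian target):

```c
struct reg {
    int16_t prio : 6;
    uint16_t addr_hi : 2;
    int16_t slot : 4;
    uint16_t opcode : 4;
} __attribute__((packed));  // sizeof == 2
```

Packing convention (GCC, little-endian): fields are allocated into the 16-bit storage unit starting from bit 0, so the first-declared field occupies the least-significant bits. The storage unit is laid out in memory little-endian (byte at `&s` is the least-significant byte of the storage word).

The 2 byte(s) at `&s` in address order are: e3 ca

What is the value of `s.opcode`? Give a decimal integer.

[0]=0xe3 [1]=0xca (little-endian) → word 0xcae3
prio [0+:6] = (word>>0) & 0x3f = 35
addr_hi [6+:2] = (word>>6) & 0x3 = 3
slot [8+:4] = (word>>8) & 0xf = 10
opcode [12+:4] = (word>>12) & 0xf = 12  ←

12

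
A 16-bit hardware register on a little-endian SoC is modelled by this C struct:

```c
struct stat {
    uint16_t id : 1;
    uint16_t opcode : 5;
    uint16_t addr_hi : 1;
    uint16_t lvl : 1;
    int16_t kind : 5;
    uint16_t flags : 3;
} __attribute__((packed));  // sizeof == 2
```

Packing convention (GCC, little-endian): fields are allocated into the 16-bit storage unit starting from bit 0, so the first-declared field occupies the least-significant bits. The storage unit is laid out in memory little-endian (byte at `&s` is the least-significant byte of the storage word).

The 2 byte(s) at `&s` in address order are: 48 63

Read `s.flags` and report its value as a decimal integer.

3

[0]=0x48 [1]=0x63 (little-endian) → word 0x6348
id:1 @ bit 0 → (0x6348>>0)&0x1 = 0x0
opcode:5 @ bit 1 → (0x6348>>1)&0x1f = 0x4
addr_hi:1 @ bit 6 → (0x6348>>6)&0x1 = 0x1
lvl:1 @ bit 7 → (0x6348>>7)&0x1 = 0x0
kind:5 @ bit 8 → (0x6348>>8)&0x1f = 0x3
flags:3 @ bit 13 → (0x6348>>13)&0x7 = 0x3  ←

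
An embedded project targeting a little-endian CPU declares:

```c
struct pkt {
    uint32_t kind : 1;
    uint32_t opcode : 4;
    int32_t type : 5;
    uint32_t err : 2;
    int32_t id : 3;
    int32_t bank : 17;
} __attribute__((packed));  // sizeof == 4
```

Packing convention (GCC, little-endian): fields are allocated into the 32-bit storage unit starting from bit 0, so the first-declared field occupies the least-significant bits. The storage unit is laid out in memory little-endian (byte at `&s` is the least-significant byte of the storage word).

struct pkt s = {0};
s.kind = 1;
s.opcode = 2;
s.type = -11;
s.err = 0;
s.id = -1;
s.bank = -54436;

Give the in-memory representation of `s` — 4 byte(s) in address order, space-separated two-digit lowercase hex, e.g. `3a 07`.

kind:1 = 1 → 0x1 << 0 → word 0x00000001
opcode:4 = 2 → 0x2 << 1 → word 0x00000005
type:5 = -11 → 0x15 << 5 → word 0x000002a5
err:2 = 0 → 0x0 << 10 → word 0x000002a5
id:3 = -1 → 0x7 << 12 → word 0x000072a5
bank:17 = -54436 → 0x12b5c << 15 → word 0x95ae72a5
word = 0x95ae72a5 → little-endian bytes:
  [0]=0xa5  [1]=0x72  [2]=0xae  [3]=0x95

a5 72 ae 95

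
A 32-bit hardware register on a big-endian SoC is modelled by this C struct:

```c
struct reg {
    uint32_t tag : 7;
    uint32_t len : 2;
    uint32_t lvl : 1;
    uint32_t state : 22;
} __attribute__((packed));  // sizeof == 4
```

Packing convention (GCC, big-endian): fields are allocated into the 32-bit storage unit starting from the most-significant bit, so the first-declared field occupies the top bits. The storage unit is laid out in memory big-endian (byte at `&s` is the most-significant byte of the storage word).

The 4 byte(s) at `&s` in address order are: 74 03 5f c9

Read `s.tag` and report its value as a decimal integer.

[0]=0x74 [1]=0x03 [2]=0x5f [3]=0xc9 (big-endian) → word 0x74035fc9
tag [25+:7] = (word>>25) & 0x7f = 58  ←
len [23+:2] = (word>>23) & 0x3 = 0
lvl [22+:1] = (word>>22) & 0x1 = 0
state [0+:22] = (word>>0) & 0x3fffff = 221129

58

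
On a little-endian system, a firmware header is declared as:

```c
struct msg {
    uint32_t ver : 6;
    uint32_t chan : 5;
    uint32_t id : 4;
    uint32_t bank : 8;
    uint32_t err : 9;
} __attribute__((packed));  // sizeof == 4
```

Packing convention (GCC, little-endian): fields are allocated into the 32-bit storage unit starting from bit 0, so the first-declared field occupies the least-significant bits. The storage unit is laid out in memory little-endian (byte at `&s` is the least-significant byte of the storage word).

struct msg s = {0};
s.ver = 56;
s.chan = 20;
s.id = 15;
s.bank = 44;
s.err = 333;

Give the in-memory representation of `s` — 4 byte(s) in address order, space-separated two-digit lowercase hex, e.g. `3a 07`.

38 7d 96 a6

[0+:6] ver=56 & 0x3f = 0x38; word=0x00000038
[6+:5] chan=20 & 0x1f = 0x14; word=0x00000538
[11+:4] id=15 & 0xf = 0xf; word=0x00007d38
[15+:8] bank=44 & 0xff = 0x2c; word=0x00167d38
[23+:9] err=333 & 0x1ff = 0x14d; word=0xa6967d38
word = 0xa6967d38 → little-endian bytes:
  [0]=0x38  [1]=0x7d  [2]=0x96  [3]=0xa6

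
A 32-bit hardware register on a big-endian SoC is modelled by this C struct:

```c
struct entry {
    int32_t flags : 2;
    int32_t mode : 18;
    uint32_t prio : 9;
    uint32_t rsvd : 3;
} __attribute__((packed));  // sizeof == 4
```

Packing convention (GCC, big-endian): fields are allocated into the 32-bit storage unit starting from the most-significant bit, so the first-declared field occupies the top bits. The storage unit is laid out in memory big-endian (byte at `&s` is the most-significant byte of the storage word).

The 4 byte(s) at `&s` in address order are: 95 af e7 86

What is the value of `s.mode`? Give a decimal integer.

[0]=0x95 [1]=0xaf [2]=0xe7 [3]=0x86 (big-endian) → word 0x95afe786
flags [30+:2] = (word>>30) & 0x3 = 2
mode [12+:18] = (word>>12) & 0x3ffff = 88830  ←
prio [3+:9] = (word>>3) & 0x1ff = 240
rsvd [0+:3] = (word>>0) & 0x7 = 6
mode signed 18b, MSB=0: value = 88830

88830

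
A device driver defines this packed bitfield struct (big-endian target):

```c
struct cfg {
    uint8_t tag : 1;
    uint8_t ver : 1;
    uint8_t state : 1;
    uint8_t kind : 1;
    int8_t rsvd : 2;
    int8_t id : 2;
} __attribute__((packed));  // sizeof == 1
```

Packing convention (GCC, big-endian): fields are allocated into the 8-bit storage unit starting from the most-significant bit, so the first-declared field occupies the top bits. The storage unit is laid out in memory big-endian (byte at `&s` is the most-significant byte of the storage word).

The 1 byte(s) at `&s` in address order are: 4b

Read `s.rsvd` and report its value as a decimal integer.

-2

[0]=0x4b (big-endian) → word 0x4b
tag:1 @ bit 7 → (0x4b>>7)&0x1 = 0x0
ver:1 @ bit 6 → (0x4b>>6)&0x1 = 0x1
state:1 @ bit 5 → (0x4b>>5)&0x1 = 0x0
kind:1 @ bit 4 → (0x4b>>4)&0x1 = 0x0
rsvd:2 @ bit 2 → (0x4b>>2)&0x3 = 0x2  ←
id:2 @ bit 0 → (0x4b>>0)&0x3 = 0x3
rsvd signed 2b, MSB=1: 2 - 4 = -2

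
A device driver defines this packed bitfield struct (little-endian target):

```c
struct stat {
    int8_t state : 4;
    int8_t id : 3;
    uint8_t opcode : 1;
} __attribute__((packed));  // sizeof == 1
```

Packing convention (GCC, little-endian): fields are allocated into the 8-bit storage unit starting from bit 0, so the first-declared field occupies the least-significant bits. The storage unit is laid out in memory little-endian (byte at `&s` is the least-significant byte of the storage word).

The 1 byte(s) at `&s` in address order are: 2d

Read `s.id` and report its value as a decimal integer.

2

[0]=0x2d (little-endian) → word 0x2d
state [0+:4] = (word>>0) & 0xf = 13
id [4+:3] = (word>>4) & 0x7 = 2  ←
opcode [7+:1] = (word>>7) & 0x1 = 0
id signed 3b, MSB=0: value = 2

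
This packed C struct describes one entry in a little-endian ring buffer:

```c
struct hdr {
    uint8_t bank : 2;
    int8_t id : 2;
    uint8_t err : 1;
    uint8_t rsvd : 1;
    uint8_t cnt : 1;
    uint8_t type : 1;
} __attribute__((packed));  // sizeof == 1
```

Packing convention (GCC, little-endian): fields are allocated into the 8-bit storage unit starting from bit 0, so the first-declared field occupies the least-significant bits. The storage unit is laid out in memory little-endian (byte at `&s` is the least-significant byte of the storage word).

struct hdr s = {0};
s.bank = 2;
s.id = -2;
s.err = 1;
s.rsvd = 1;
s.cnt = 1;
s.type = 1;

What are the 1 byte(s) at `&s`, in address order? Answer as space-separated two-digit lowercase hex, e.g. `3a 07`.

[0+:2] bank=2 & 0x3 = 0x2; word=0x02
[2+:2] id=-2 & 0x3 = 0x2; word=0x0a
[4+:1] err=1 & 0x1 = 0x1; word=0x1a
[5+:1] rsvd=1 & 0x1 = 0x1; word=0x3a
[6+:1] cnt=1 & 0x1 = 0x1; word=0x7a
[7+:1] type=1 & 0x1 = 0x1; word=0xfa
word = 0xfa → little-endian bytes:
  [0]=0xfa

fa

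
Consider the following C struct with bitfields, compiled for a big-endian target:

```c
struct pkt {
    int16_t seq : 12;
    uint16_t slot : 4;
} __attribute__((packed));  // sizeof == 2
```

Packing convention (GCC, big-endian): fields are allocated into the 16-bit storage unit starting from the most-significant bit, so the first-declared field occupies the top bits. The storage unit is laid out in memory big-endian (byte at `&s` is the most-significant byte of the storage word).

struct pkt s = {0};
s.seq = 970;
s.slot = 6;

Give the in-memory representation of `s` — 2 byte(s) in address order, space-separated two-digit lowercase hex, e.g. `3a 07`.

seq (12b) val=970 bits=0x3ca at bit 4: 0x3ca0
slot (4b) val=6 bits=0x6 at bit 0: 0x3ca6
word = 0x3ca6 → big-endian bytes:
  [0]=0x3c  [1]=0xa6

3c a6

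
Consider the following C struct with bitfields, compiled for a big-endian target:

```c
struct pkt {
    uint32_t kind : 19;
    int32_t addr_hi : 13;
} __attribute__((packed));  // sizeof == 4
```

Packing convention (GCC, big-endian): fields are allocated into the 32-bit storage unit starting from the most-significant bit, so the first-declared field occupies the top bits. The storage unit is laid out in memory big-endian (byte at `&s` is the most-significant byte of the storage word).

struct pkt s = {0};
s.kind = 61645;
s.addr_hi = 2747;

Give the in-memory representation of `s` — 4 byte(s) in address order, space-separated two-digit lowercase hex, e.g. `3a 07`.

kind:19 = 61645 → 0xf0cd << 13 → word 0x1e19a000
addr_hi:13 = 2747 → 0xabb << 0 → word 0x1e19aabb
word = 0x1e19aabb → big-endian bytes:
  [0]=0x1e  [1]=0x19  [2]=0xaa  [3]=0xbb

1e 19 aa bb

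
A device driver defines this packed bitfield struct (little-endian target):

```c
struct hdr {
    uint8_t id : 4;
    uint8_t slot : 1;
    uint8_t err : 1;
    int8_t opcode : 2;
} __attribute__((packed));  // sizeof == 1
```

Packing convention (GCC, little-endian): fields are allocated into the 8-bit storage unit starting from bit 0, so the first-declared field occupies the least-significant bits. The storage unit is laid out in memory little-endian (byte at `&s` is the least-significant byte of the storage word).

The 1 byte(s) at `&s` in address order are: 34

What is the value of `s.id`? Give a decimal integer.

[0]=0x34 (little-endian) → word 0x34
id [0+:4] = (word>>0) & 0xf = 4  ←
slot [4+:1] = (word>>4) & 0x1 = 1
err [5+:1] = (word>>5) & 0x1 = 1
opcode [6+:2] = (word>>6) & 0x3 = 0

4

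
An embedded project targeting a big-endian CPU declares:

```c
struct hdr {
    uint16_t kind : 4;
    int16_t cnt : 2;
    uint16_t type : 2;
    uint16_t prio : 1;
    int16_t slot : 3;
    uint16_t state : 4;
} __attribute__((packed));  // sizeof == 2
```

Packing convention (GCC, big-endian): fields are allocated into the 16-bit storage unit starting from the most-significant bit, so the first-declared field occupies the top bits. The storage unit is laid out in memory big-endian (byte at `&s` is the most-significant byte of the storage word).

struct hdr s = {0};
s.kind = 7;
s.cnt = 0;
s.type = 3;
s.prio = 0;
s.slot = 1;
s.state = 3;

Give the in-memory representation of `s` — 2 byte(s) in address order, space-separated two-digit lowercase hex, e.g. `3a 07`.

73 13

kind (4b) val=7 bits=0x7 at bit 12: 0x7000
cnt (2b) val=0 bits=0x0 at bit 10: 0x7000
type (2b) val=3 bits=0x3 at bit 8: 0x7300
prio (1b) val=0 bits=0x0 at bit 7: 0x7300
slot (3b) val=1 bits=0x1 at bit 4: 0x7310
state (4b) val=3 bits=0x3 at bit 0: 0x7313
word = 0x7313 → big-endian bytes:
  [0]=0x73  [1]=0x13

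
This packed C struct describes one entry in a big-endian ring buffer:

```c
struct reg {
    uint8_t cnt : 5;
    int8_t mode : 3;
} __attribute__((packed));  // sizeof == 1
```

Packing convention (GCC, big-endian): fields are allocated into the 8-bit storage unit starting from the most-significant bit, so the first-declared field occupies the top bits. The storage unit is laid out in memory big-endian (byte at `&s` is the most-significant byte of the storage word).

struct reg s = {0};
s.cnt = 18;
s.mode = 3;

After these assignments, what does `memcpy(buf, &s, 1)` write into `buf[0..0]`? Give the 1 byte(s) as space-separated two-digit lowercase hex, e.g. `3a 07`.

cnt (5b) val=18 bits=0x12 at bit 3: 0x90
mode (3b) val=3 bits=0x3 at bit 0: 0x93
word = 0x93 → big-endian bytes:
  [0]=0x93

93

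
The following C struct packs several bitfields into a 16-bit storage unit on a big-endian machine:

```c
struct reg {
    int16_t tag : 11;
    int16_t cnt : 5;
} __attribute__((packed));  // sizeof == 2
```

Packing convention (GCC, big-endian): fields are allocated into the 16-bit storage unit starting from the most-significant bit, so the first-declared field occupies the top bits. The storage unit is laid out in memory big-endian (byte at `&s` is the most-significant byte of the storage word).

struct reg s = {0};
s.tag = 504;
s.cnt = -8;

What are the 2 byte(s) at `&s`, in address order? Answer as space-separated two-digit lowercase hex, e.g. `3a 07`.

3f 18

[5+:11] tag=504 & 0x7ff = 0x1f8; word=0x3f00
[0+:5] cnt=-8 & 0x1f = 0x18; word=0x3f18
word = 0x3f18 → big-endian bytes:
  [0]=0x3f  [1]=0x18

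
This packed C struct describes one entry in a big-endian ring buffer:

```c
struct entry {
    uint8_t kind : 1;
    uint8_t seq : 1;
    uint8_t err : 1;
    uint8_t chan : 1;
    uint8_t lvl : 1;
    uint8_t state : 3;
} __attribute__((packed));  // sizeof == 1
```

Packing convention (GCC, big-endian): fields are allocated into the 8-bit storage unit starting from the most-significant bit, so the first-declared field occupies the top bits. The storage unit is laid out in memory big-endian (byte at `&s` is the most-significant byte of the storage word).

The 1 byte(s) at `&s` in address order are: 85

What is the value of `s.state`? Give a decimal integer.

5

[0]=0x85 (big-endian) → word 0x85
kind [7+:1] = (word>>7) & 0x1 = 1
seq [6+:1] = (word>>6) & 0x1 = 0
err [5+:1] = (word>>5) & 0x1 = 0
chan [4+:1] = (word>>4) & 0x1 = 0
lvl [3+:1] = (word>>3) & 0x1 = 0
state [0+:3] = (word>>0) & 0x7 = 5  ←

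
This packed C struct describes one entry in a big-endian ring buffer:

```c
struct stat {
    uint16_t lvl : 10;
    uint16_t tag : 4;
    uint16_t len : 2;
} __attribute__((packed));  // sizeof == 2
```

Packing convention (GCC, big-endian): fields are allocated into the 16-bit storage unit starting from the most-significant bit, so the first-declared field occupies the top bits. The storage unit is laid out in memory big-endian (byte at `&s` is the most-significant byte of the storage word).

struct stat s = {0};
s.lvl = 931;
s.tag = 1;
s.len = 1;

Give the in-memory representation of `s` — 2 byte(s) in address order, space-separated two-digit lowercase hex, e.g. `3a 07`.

[6+:10] lvl=931 & 0x3ff = 0x3a3; word=0xe8c0
[2+:4] tag=1 & 0xf = 0x1; word=0xe8c4
[0+:2] len=1 & 0x3 = 0x1; word=0xe8c5
word = 0xe8c5 → big-endian bytes:
  [0]=0xe8  [1]=0xc5

e8 c5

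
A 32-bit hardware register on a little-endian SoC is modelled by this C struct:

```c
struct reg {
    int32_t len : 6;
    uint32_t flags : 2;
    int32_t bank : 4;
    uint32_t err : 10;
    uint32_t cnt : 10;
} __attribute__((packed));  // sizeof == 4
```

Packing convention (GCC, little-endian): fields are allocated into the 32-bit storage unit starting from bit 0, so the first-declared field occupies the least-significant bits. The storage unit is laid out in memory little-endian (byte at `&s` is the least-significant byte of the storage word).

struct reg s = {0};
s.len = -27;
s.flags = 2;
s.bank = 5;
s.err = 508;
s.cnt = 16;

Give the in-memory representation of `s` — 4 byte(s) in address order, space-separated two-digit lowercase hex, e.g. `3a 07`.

[0+:6] len=-27 & 0x3f = 0x25; word=0x00000025
[6+:2] flags=2 & 0x3 = 0x2; word=0x000000a5
[8+:4] bank=5 & 0xf = 0x5; word=0x000005a5
[12+:10] err=508 & 0x3ff = 0x1fc; word=0x001fc5a5
[22+:10] cnt=16 & 0x3ff = 0x10; word=0x041fc5a5
word = 0x041fc5a5 → little-endian bytes:
  [0]=0xa5  [1]=0xc5  [2]=0x1f  [3]=0x04

a5 c5 1f 04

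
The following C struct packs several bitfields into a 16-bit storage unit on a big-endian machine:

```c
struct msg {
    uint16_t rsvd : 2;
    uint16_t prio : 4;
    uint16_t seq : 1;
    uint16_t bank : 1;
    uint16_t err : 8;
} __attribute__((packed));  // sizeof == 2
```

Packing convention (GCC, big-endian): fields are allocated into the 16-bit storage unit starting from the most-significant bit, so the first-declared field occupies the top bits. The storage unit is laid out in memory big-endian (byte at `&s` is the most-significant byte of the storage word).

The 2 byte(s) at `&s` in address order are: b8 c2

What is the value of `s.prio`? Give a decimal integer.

14

[0]=0xb8 [1]=0xc2 (big-endian) → word 0xb8c2
rsvd:2 @ bit 14 → (0xb8c2>>14)&0x3 = 0x2
prio:4 @ bit 10 → (0xb8c2>>10)&0xf = 0xe  ←
seq:1 @ bit 9 → (0xb8c2>>9)&0x1 = 0x0
bank:1 @ bit 8 → (0xb8c2>>8)&0x1 = 0x0
err:8 @ bit 0 → (0xb8c2>>0)&0xff = 0xc2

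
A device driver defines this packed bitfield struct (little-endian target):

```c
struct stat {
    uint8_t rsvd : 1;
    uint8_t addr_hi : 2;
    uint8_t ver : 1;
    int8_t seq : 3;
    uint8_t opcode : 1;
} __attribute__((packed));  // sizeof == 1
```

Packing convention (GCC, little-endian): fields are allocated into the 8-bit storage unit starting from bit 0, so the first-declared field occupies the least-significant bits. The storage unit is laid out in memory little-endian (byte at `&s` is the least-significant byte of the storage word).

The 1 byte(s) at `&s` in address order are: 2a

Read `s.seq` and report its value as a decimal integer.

2

[0]=0x2a (little-endian) → word 0x2a
rsvd:1 @ bit 0 → (0x2a>>0)&0x1 = 0x0
addr_hi:2 @ bit 1 → (0x2a>>1)&0x3 = 0x1
ver:1 @ bit 3 → (0x2a>>3)&0x1 = 0x1
seq:3 @ bit 4 → (0x2a>>4)&0x7 = 0x2  ←
opcode:1 @ bit 7 → (0x2a>>7)&0x1 = 0x0
seq signed 3b, MSB=0: value = 2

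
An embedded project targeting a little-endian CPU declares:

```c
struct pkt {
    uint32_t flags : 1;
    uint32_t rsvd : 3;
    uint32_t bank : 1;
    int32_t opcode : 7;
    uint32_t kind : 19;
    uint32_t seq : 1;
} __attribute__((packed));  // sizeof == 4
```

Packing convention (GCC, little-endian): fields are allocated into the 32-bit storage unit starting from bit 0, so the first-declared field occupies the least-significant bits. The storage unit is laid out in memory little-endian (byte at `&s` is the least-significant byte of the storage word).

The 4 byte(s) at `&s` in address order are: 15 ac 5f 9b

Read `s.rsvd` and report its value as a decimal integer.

2

[0]=0x15 [1]=0xac [2]=0x5f [3]=0x9b (little-endian) → word 0x9b5fac15
flags [0+:1] = (word>>0) & 0x1 = 1
rsvd [1+:3] = (word>>1) & 0x7 = 2  ←
bank [4+:1] = (word>>4) & 0x1 = 1
opcode [5+:7] = (word>>5) & 0x7f = 96
kind [12+:19] = (word>>12) & 0x7ffff = 112122
seq [31+:1] = (word>>31) & 0x1 = 1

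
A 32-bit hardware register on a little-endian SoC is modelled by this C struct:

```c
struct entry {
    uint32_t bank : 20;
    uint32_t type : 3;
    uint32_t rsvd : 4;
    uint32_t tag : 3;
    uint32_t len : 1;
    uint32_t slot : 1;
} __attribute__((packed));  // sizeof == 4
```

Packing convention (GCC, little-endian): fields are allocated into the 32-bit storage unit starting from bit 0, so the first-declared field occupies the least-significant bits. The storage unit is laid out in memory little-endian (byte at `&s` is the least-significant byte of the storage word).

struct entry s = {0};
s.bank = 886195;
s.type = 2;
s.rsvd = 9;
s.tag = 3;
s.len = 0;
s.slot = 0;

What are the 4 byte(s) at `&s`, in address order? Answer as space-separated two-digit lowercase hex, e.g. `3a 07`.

bank (20b) val=886195 bits=0xd85b3 at bit 0: 0x000d85b3
type (3b) val=2 bits=0x2 at bit 20: 0x002d85b3
rsvd (4b) val=9 bits=0x9 at bit 23: 0x04ad85b3
tag (3b) val=3 bits=0x3 at bit 27: 0x1cad85b3
len (1b) val=0 bits=0x0 at bit 30: 0x1cad85b3
slot (1b) val=0 bits=0x0 at bit 31: 0x1cad85b3
word = 0x1cad85b3 → little-endian bytes:
  [0]=0xb3  [1]=0x85  [2]=0xad  [3]=0x1c

b3 85 ad 1c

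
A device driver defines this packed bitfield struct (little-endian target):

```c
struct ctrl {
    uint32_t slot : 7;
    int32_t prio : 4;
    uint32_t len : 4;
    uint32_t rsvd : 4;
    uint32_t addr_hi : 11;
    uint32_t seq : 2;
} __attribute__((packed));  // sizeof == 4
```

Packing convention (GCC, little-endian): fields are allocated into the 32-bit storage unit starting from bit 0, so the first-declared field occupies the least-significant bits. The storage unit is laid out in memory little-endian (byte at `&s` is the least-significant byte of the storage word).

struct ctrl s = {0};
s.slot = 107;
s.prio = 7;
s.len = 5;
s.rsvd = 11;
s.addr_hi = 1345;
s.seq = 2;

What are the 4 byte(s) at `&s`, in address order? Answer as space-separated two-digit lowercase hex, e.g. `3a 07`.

eb ab 0d aa

slot (7b) val=107 bits=0x6b at bit 0: 0x0000006b
prio (4b) val=7 bits=0x7 at bit 7: 0x000003eb
len (4b) val=5 bits=0x5 at bit 11: 0x00002beb
rsvd (4b) val=11 bits=0xb at bit 15: 0x0005abeb
addr_hi (11b) val=1345 bits=0x541 at bit 19: 0x2a0dabeb
seq (2b) val=2 bits=0x2 at bit 30: 0xaa0dabeb
word = 0xaa0dabeb → little-endian bytes:
  [0]=0xeb  [1]=0xab  [2]=0x0d  [3]=0xaa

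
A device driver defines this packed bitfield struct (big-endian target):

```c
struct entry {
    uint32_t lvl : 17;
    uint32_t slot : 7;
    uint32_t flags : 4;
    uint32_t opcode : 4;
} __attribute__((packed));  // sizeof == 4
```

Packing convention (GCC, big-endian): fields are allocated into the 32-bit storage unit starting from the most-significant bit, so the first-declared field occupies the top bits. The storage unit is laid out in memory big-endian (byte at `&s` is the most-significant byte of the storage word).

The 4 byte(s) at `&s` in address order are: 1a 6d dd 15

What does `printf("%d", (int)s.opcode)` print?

5

[0]=0x1a [1]=0x6d [2]=0xdd [3]=0x15 (big-endian) → word 0x1a6ddd15
lvl:17 @ bit 15 → (0x1a6ddd15>>15)&0x1ffff = 0x34db
slot:7 @ bit 8 → (0x1a6ddd15>>8)&0x7f = 0x5d
flags:4 @ bit 4 → (0x1a6ddd15>>4)&0xf = 0x1
opcode:4 @ bit 0 → (0x1a6ddd15>>0)&0xf = 0x5  ←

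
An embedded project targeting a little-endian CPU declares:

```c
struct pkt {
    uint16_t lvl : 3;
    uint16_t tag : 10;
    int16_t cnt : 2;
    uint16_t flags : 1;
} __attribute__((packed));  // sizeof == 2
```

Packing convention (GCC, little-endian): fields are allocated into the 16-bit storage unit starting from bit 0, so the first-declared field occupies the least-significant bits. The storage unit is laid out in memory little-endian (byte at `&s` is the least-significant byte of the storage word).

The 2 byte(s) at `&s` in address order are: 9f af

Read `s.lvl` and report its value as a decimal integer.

7

[0]=0x9f [1]=0xaf (little-endian) → word 0xaf9f
lvl:3 @ bit 0 → (0xaf9f>>0)&0x7 = 0x7  ←
tag:10 @ bit 3 → (0xaf9f>>3)&0x3ff = 0x1f3
cnt:2 @ bit 13 → (0xaf9f>>13)&0x3 = 0x1
flags:1 @ bit 15 → (0xaf9f>>15)&0x1 = 0x1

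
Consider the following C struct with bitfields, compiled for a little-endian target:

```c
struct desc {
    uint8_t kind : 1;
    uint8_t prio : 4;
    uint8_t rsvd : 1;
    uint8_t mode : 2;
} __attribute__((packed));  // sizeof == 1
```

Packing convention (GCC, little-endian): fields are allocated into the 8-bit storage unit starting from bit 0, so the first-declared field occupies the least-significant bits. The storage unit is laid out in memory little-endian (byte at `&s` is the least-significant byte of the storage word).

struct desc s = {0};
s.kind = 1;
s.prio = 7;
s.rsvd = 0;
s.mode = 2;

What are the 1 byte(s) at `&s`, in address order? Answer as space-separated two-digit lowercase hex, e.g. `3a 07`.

8f

[0+:1] kind=1 & 0x1 = 0x1; word=0x01
[1+:4] prio=7 & 0xf = 0x7; word=0x0f
[5+:1] rsvd=0 & 0x1 = 0x0; word=0x0f
[6+:2] mode=2 & 0x3 = 0x2; word=0x8f
word = 0x8f → little-endian bytes:
  [0]=0x8f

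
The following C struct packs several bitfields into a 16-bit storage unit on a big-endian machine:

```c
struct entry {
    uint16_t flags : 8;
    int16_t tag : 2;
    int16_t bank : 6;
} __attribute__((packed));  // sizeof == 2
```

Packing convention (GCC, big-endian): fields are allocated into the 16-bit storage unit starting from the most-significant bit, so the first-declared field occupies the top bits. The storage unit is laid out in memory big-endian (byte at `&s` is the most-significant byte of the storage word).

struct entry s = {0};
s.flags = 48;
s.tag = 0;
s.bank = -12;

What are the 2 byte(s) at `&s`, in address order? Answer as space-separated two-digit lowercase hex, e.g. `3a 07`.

flags (8b) val=48 bits=0x30 at bit 8: 0x3000
tag (2b) val=0 bits=0x0 at bit 6: 0x3000
bank (6b) val=-12 bits=0x34 at bit 0: 0x3034
word = 0x3034 → big-endian bytes:
  [0]=0x30  [1]=0x34

30 34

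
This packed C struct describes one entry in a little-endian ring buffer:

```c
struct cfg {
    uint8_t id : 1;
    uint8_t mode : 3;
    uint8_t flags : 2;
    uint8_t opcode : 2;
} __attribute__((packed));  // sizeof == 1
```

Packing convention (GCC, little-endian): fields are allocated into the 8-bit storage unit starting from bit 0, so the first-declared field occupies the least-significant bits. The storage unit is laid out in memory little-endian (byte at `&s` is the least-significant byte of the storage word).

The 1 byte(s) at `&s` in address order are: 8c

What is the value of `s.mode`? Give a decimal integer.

6

[0]=0x8c (little-endian) → word 0x8c
id:1 @ bit 0 → (0x8c>>0)&0x1 = 0x0
mode:3 @ bit 1 → (0x8c>>1)&0x7 = 0x6  ←
flags:2 @ bit 4 → (0x8c>>4)&0x3 = 0x0
opcode:2 @ bit 6 → (0x8c>>6)&0x3 = 0x2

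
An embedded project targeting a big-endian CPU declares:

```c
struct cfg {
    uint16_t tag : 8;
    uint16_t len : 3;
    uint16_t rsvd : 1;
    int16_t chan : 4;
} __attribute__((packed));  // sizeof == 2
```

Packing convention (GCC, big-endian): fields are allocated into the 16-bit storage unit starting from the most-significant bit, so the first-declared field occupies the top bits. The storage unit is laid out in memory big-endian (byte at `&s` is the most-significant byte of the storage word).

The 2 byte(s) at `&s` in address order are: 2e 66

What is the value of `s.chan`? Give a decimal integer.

[0]=0x2e [1]=0x66 (big-endian) → word 0x2e66
tag [8+:8] = (word>>8) & 0xff = 46
len [5+:3] = (word>>5) & 0x7 = 3
rsvd [4+:1] = (word>>4) & 0x1 = 0
chan [0+:4] = (word>>0) & 0xf = 6  ←
chan signed 4b, MSB=0: value = 6

6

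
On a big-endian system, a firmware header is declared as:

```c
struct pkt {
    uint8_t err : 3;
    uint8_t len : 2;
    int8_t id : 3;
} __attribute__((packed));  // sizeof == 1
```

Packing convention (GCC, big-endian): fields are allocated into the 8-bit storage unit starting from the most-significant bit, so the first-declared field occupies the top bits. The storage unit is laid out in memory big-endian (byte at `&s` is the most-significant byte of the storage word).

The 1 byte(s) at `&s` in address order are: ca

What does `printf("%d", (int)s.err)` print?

[0]=0xca (big-endian) → word 0xca
err [5+:3] = (word>>5) & 0x7 = 6  ←
len [3+:2] = (word>>3) & 0x3 = 1
id [0+:3] = (word>>0) & 0x7 = 2

6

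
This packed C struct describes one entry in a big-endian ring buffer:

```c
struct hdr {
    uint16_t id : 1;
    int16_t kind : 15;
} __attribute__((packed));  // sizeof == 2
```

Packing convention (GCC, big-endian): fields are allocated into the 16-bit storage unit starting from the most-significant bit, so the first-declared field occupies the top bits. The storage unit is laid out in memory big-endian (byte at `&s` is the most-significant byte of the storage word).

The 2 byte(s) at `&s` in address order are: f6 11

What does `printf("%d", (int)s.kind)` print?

-2543

[0]=0xf6 [1]=0x11 (big-endian) → word 0xf611
id [15+:1] = (word>>15) & 0x1 = 1
kind [0+:15] = (word>>0) & 0x7fff = 30225  ←
kind signed 15b, MSB=1: 30225 - 32768 = -2543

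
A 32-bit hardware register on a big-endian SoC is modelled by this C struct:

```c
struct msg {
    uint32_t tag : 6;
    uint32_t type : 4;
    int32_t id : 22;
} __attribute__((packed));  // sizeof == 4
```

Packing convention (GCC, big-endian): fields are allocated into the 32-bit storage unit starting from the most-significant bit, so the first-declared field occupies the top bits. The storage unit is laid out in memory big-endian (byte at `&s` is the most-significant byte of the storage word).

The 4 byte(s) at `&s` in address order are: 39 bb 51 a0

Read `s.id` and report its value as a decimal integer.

[0]=0x39 [1]=0xbb [2]=0x51 [3]=0xa0 (big-endian) → word 0x39bb51a0
tag [26+:6] = (word>>26) & 0x3f = 14
type [22+:4] = (word>>22) & 0xf = 6
id [0+:22] = (word>>0) & 0x3fffff = 3887520  ←
id signed 22b, MSB=1: 3887520 - 4194304 = -306784

-306784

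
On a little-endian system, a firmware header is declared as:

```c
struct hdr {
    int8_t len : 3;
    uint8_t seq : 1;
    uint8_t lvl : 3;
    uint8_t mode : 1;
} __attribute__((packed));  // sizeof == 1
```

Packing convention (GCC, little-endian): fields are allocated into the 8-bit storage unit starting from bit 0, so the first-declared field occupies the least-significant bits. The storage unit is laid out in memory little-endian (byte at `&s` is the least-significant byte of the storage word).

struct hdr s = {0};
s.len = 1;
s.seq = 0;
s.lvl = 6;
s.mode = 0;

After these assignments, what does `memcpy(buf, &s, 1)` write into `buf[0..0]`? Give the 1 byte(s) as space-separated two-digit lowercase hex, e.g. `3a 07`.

61

len (3b) val=1 bits=0x1 at bit 0: 0x01
seq (1b) val=0 bits=0x0 at bit 3: 0x01
lvl (3b) val=6 bits=0x6 at bit 4: 0x61
mode (1b) val=0 bits=0x0 at bit 7: 0x61
word = 0x61 → little-endian bytes:
  [0]=0x61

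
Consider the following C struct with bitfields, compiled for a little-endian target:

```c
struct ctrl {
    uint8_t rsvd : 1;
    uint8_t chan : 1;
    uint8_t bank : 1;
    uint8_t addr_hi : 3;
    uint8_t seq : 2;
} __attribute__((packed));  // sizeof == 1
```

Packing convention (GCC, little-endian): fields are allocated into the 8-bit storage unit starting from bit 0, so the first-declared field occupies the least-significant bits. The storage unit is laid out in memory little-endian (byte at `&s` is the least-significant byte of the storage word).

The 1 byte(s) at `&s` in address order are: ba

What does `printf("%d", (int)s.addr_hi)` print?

7

[0]=0xba (little-endian) → word 0xba
rsvd [0+:1] = (word>>0) & 0x1 = 0
chan [1+:1] = (word>>1) & 0x1 = 1
bank [2+:1] = (word>>2) & 0x1 = 0
addr_hi [3+:3] = (word>>3) & 0x7 = 7  ←
seq [6+:2] = (word>>6) & 0x3 = 2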